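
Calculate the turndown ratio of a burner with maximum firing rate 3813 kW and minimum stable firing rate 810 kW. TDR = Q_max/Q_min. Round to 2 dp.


TDR = Q_max / Q_min
TDR = 3813 / 810 = 4.71


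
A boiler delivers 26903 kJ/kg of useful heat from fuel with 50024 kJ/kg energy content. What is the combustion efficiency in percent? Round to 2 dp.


Efficiency = (Q_useful / Q_fuel) * 100
Efficiency = (26903 / 50024) * 100
Efficiency = 0.5378 * 100 = 53.78%


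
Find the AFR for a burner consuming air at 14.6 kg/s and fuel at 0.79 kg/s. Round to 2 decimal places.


AFR = m_air / m_fuel
AFR = 14.6 / 0.79 = 18.48


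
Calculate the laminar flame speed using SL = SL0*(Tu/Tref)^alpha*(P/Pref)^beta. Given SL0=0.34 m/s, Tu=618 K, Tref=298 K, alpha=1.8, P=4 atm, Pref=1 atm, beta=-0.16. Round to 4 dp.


SL = SL0 * (Tu/Tref)^alpha * (P/Pref)^beta
T ratio = 618/298 = 2.07382550
(T ratio)^alpha = 2.07382550^1.8 = 3.716978
(P/Pref)^beta = 4^(-0.16) = 0.801070
SL = 0.34 * 3.716978 * 0.801070 = 1.0124 m/s


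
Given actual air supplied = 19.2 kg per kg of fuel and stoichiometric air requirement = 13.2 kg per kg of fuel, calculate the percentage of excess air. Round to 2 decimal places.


Excess air = actual - stoichiometric = 19.2 - 13.2 = 6.00 kg/kg fuel
Excess air % = (excess / stoich) * 100 = (6.00 / 13.2) * 100 = 45.45%


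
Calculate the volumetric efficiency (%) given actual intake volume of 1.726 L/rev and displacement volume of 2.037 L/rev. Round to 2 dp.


eta_v = (V_actual / V_disp) * 100
Ratio = 1.726 / 2.037 = 0.8473
eta_v = 0.8473 * 100 = 84.73%


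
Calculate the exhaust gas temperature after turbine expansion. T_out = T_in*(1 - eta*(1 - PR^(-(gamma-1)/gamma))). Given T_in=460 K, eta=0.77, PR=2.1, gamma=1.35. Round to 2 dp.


T_out = T_in * (1 - eta * (1 - PR^(-(gamma-1)/gamma)))
Exponent = -(1.35-1)/1.35 = -0.25925926
PR^exp = 2.1^(-0.25925926) = 0.82501466
Factor = 1 - 0.77*(1 - 0.82501466) = 0.86526129
T_out = 460 * 0.86526129 = 398.02 K


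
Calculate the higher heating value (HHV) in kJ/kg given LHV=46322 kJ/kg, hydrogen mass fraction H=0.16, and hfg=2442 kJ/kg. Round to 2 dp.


HHV = LHV + hfg * 9 * H
Water addition = 2442 * 9 * 0.16 = 3516.480 kJ/kg
HHV = 46322 + 3516.480 = 49838.48 kJ/kg


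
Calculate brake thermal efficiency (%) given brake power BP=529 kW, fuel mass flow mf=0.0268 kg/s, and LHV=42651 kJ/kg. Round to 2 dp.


eta_BTE = (BP / (mf * LHV)) * 100
Denominator = 0.0268 * 42651 = 1143.0468 kW
eta_BTE = (529 / 1143.0468) * 100 = 46.28%


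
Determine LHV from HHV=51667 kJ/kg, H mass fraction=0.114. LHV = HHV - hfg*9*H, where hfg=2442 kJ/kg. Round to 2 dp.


LHV = HHV - hfg * 9 * H
Water correction = 2442 * 9 * 0.114 = 2505.492 kJ/kg
LHV = 51667 - 2505.492 = 49161.51 kJ/kg


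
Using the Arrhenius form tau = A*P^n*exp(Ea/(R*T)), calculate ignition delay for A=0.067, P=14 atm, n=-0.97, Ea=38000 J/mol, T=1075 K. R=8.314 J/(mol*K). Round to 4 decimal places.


tau = A * P^n * exp(Ea/(R*T))
P^n = 14^(-0.97) = 0.07731358
Ea/(R*T) = 38000/(8.314*1075) = 4.251724
exp(Ea/(R*T)) = 70.226411
tau = 0.067 * 0.07731358 * 70.226411 = 0.3638 ms


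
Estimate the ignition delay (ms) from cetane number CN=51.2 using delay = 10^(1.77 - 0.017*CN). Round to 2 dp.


delay = 10^(1.77 - 0.017*CN)
Exponent = 1.77 - 0.017*51.2 = 0.8996
delay = 10^0.8996 = 7.94 ms


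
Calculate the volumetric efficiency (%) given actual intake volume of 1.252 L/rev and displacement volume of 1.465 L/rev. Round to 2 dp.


eta_v = (V_actual / V_disp) * 100
Ratio = 1.252 / 1.465 = 0.8546
eta_v = 0.8546 * 100 = 85.46%


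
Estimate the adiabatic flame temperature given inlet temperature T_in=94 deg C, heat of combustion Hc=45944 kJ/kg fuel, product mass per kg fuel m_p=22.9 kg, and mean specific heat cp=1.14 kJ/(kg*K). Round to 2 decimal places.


T_ad = T_in + Hc / (m_p * cp)
Denominator = 22.9 * 1.14 = 26.1060
Temperature rise = 45944 / 26.1060 = 1759.90 K
T_ad = 94 + 1759.90 = 1853.90 deg C


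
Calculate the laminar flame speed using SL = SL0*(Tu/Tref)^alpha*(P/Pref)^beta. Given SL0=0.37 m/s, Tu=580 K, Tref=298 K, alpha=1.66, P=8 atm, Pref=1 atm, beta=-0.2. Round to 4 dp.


SL = SL0 * (Tu/Tref)^alpha * (P/Pref)^beta
T ratio = 580/298 = 1.94630872
(T ratio)^alpha = 1.94630872^1.66 = 3.020588
(P/Pref)^beta = 8^(-0.2) = 0.659754
SL = 0.37 * 3.020588 * 0.659754 = 0.7374 m/s


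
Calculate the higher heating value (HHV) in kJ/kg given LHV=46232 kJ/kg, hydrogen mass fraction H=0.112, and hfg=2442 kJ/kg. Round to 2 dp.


HHV = LHV + hfg * 9 * H
Water addition = 2442 * 9 * 0.112 = 2461.536 kJ/kg
HHV = 46232 + 2461.536 = 48693.54 kJ/kg


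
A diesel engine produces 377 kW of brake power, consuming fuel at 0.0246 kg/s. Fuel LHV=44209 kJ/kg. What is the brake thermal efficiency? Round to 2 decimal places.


eta_BTE = (BP / (mf * LHV)) * 100
Denominator = 0.0246 * 44209 = 1087.5414 kW
eta_BTE = (377 / 1087.5414) * 100 = 34.67%


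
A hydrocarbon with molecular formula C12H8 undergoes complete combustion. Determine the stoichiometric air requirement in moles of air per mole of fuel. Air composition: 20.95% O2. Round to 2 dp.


Balanced combustion: C12H8 + 14 O2 -> 12 CO2 + 4 H2O
O2 needed = C + H/4 = 12 + 8/4 = 14.00 moles
Air moles = O2 / 0.2095 = 14.00 / 0.2095 = 66.83 moles air


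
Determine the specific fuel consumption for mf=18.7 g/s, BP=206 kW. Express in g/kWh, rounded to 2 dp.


SFC = (mf / BP) * 3600
Rate = 18.7 / 206 = 0.090777 g/(s*kW)
SFC = 0.090777 * 3600 = 326.80 g/kWh


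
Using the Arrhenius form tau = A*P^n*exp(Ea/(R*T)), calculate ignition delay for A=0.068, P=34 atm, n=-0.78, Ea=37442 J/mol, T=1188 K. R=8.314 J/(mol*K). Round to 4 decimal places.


tau = A * P^n * exp(Ea/(R*T))
P^n = 34^(-0.78) = 0.06389199
Ea/(R*T) = 37442/(8.314*1188) = 3.790815
exp(Ea/(R*T)) = 44.292479
tau = 0.068 * 0.06389199 * 44.292479 = 0.1924 ms


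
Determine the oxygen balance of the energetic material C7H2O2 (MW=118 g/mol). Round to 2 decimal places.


OB = -1600 * (2C + H/2 - O) / MW
Inner = 2*7 + 2/2 - 2 = 13.00
OB = -1600 * 13.00 / 118 = -176.27%


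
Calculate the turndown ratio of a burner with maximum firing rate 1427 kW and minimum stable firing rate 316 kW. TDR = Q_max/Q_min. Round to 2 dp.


TDR = Q_max / Q_min
TDR = 1427 / 316 = 4.52


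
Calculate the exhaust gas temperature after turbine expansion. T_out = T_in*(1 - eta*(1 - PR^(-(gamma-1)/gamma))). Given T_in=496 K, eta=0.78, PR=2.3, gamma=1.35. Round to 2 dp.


T_out = T_in * (1 - eta * (1 - PR^(-(gamma-1)/gamma)))
Exponent = -(1.35-1)/1.35 = -0.25925926
PR^exp = 2.3^(-0.25925926) = 0.80578413
Factor = 1 - 0.78*(1 - 0.80578413) = 0.84851162
T_out = 496 * 0.84851162 = 420.86 K


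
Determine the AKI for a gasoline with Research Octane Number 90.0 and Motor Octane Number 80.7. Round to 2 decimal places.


AKI = (RON + MON) / 2
AKI = (90.0 + 80.7) / 2
AKI = 170.7 / 2 = 85.35


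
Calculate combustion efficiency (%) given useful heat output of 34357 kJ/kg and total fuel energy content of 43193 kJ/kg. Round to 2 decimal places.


Efficiency = (Q_useful / Q_fuel) * 100
Efficiency = (34357 / 43193) * 100
Efficiency = 0.7954 * 100 = 79.54%


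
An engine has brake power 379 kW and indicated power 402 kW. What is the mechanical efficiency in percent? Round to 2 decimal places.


eta_mech = (BP / IP) * 100
Ratio = 379 / 402 = 0.9428
eta_mech = 0.9428 * 100 = 94.28%


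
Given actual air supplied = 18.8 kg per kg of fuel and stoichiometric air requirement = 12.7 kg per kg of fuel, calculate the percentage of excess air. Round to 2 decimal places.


Excess air = actual - stoichiometric = 18.8 - 12.7 = 6.10 kg/kg fuel
Excess air % = (excess / stoich) * 100 = (6.10 / 12.7) * 100 = 48.03%


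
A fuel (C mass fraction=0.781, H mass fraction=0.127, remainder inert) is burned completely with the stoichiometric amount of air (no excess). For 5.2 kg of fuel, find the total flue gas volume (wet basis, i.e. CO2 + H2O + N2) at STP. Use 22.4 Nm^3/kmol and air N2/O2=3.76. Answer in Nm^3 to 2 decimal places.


Per kg fuel: CO2 = (C/12 kmol)*22.4 = (0.781/12)*22.4 = 1.45787 Nm^3
Per kg fuel: H2O = (H/2 kmol)*22.4 = (0.127/2)*22.4 = 1.42240 Nm^3
O2 needed per kg fuel = C/12 + H/4 = 0.781/12 + 0.127/4 = 0.09683333 kmol
Per kg fuel: N2 = O2*3.76*22.4 = 0.09683333*3.76*22.4 = 8.15569 Nm^3
Total per kg = 1.45787 + 1.42240 + 8.15569 = 11.03596 Nm^3
Total = 11.03596 * 5.2 = 57.39 Nm^3


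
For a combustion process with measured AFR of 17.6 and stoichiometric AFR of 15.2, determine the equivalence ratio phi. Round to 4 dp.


phi = AFR_stoich / AFR_actual
phi = 15.2 / 17.6 = 0.8636


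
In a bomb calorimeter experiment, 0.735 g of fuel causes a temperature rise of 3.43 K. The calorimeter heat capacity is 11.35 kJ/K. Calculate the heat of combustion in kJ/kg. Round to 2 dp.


Hc = C_cal * delta_T / m_fuel
Q_released = 11.35 * 3.43 = 38.9305 kJ
m_fuel = 0.735 g = 0.735/1000 kg = 0.000735 kg
Hc = 38.9305 / 0.000735 = 52966.67 kJ/kg


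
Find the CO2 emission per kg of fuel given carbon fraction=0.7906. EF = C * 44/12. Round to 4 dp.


EF = C_frac * (M_CO2 / M_C)
EF = 0.7906 * (44/12)
EF = 0.7906 * 3.666667 = 2.8989 kg_CO2/kg_fuel


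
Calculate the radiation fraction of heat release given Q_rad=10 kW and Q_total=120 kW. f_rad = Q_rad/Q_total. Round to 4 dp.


f_rad = Q_rad / Q_total
f_rad = 10 / 120 = 0.0833


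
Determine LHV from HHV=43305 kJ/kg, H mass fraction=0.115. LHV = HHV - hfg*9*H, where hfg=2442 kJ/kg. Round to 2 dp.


LHV = HHV - hfg * 9 * H
Water correction = 2442 * 9 * 0.115 = 2527.470 kJ/kg
LHV = 43305 - 2527.470 = 40777.53 kJ/kg


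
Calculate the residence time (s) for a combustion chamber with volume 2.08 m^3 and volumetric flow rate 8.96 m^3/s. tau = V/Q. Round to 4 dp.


tau = V / Q_flow
tau = 2.08 / 8.96 = 0.2321 s


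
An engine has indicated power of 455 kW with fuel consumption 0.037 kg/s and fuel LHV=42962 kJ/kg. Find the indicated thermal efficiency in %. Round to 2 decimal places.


eta_ith = (IP / (mf * LHV)) * 100
Denominator = 0.037 * 42962 = 1589.5940 kW
eta_ith = (455 / 1589.5940) * 100 = 28.62%


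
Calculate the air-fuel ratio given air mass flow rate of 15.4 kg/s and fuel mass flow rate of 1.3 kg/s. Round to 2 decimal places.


AFR = m_air / m_fuel
AFR = 15.4 / 1.3 = 11.85


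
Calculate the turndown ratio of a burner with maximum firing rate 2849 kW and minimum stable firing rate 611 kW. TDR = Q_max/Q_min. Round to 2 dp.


TDR = Q_max / Q_min
TDR = 2849 / 611 = 4.66


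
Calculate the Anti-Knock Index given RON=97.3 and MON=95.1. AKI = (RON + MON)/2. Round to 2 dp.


AKI = (RON + MON) / 2
AKI = (97.3 + 95.1) / 2
AKI = 192.4 / 2 = 96.20


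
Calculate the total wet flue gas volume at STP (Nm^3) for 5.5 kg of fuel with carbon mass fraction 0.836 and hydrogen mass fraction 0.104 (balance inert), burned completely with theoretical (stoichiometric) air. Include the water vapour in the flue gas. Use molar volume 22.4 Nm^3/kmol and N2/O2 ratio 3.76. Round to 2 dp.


Per kg fuel: CO2 = (C/12 kmol)*22.4 = (0.836/12)*22.4 = 1.56053 Nm^3
Per kg fuel: H2O = (H/2 kmol)*22.4 = (0.104/2)*22.4 = 1.16480 Nm^3
O2 needed per kg fuel = C/12 + H/4 = 0.836/12 + 0.104/4 = 0.09566667 kmol
Per kg fuel: N2 = O2*3.76*22.4 = 0.09566667*3.76*22.4 = 8.05743 Nm^3
Total per kg = 1.56053 + 1.16480 + 8.05743 = 10.78276 Nm^3
Total = 10.78276 * 5.5 = 59.31 Nm^3


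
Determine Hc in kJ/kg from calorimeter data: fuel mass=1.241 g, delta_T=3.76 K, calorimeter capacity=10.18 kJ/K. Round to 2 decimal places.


Hc = C_cal * delta_T / m_fuel
Q_released = 10.18 * 3.76 = 38.2768 kJ
m_fuel = 1.241 g = 1.241/1000 kg = 0.001241 kg
Hc = 38.2768 / 0.001241 = 30843.51 kJ/kg


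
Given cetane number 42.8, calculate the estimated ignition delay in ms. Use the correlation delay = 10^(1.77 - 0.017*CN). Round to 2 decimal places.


delay = 10^(1.77 - 0.017*CN)
Exponent = 1.77 - 0.017*42.8 = 1.0424
delay = 10^1.0424 = 11.03 ms


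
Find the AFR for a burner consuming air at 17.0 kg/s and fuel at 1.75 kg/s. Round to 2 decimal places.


AFR = m_air / m_fuel
AFR = 17.0 / 1.75 = 9.71


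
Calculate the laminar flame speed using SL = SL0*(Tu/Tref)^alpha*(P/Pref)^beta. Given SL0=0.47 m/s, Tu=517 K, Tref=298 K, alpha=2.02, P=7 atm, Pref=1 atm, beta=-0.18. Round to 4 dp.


SL = SL0 * (Tu/Tref)^alpha * (P/Pref)^beta
T ratio = 517/298 = 1.73489933
(T ratio)^alpha = 1.73489933^2.02 = 3.043225
(P/Pref)^beta = 7^(-0.18) = 0.704502
SL = 0.47 * 3.043225 * 0.704502 = 1.0077 m/s


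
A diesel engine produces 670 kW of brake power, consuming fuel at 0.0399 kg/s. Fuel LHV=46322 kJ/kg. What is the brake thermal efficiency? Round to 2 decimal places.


eta_BTE = (BP / (mf * LHV)) * 100
Denominator = 0.0399 * 46322 = 1848.2478 kW
eta_BTE = (670 / 1848.2478) * 100 = 36.25%


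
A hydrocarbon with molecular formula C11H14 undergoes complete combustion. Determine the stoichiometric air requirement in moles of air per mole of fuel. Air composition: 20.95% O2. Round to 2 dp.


Balanced combustion: C11H14 + 14.5 O2 -> 11 CO2 + 7 H2O
O2 needed = C + H/4 = 11 + 14/4 = 14.50 moles
Air moles = O2 / 0.2095 = 14.50 / 0.2095 = 69.21 moles air


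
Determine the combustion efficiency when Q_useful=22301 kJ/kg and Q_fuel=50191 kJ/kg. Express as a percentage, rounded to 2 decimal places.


Efficiency = (Q_useful / Q_fuel) * 100
Efficiency = (22301 / 50191) * 100
Efficiency = 0.4443 * 100 = 44.43%


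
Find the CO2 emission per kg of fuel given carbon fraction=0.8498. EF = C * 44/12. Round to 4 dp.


EF = C_frac * (M_CO2 / M_C)
EF = 0.8498 * (44/12)
EF = 0.8498 * 3.666667 = 3.1159 kg_CO2/kg_fuel


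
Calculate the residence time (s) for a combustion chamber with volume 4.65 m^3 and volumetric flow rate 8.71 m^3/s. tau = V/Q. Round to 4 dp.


tau = V / Q_flow
tau = 4.65 / 8.71 = 0.5339 s


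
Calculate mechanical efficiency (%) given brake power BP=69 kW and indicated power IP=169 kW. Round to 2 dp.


eta_mech = (BP / IP) * 100
Ratio = 69 / 169 = 0.4083
eta_mech = 0.4083 * 100 = 40.83%


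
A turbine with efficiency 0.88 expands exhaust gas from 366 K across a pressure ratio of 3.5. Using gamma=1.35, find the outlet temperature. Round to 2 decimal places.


T_out = T_in * (1 - eta * (1 - PR^(-(gamma-1)/gamma)))
Exponent = -(1.35-1)/1.35 = -0.25925926
PR^exp = 3.5^(-0.25925926) = 0.72267881
Factor = 1 - 0.88*(1 - 0.72267881) = 0.75595735
T_out = 366 * 0.75595735 = 276.68 K


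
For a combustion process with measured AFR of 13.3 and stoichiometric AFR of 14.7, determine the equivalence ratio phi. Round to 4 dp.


phi = AFR_stoich / AFR_actual
phi = 14.7 / 13.3 = 1.1053


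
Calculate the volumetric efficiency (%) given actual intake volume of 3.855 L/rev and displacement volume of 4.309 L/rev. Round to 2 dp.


eta_v = (V_actual / V_disp) * 100
Ratio = 3.855 / 4.309 = 0.8946
eta_v = 0.8946 * 100 = 89.46%


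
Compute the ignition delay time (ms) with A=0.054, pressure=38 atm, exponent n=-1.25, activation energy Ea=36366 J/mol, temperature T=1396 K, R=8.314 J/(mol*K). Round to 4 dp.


tau = A * P^n * exp(Ea/(R*T))
P^n = 38^(-1.25) = 0.01059914
Ea/(R*T) = 36366/(8.314*1396) = 3.133286
exp(Ea/(R*T)) = 22.949277
tau = 0.054 * 0.01059914 * 22.949277 = 0.0131 ms


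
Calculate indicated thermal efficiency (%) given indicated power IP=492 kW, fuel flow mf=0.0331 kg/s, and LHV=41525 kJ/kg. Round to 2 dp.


eta_ith = (IP / (mf * LHV)) * 100
Denominator = 0.0331 * 41525 = 1374.4775 kW
eta_ith = (492 / 1374.4775) * 100 = 35.80%


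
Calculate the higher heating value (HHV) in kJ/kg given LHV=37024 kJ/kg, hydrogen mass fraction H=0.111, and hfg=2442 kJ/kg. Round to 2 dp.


HHV = LHV + hfg * 9 * H
Water addition = 2442 * 9 * 0.111 = 2439.558 kJ/kg
HHV = 37024 + 2439.558 = 39463.56 kJ/kg


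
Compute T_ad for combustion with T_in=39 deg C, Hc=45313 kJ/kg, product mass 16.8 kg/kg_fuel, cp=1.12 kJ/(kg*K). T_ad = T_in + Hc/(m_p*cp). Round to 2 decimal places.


T_ad = T_in + Hc / (m_p * cp)
Denominator = 16.8 * 1.12 = 18.8160
Temperature rise = 45313 / 18.8160 = 2408.22 K
T_ad = 39 + 2408.22 = 2447.22 deg C


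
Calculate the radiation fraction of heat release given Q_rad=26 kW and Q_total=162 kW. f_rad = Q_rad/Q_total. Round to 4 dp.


f_rad = Q_rad / Q_total
f_rad = 26 / 162 = 0.1605


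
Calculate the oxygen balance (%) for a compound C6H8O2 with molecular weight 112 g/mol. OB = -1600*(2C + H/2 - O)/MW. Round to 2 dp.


OB = -1600 * (2C + H/2 - O) / MW
Inner = 2*6 + 8/2 - 2 = 14.00
OB = -1600 * 14.00 / 112 = -200.00%


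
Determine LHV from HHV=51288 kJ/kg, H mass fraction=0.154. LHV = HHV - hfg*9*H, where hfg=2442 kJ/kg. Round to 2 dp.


LHV = HHV - hfg * 9 * H
Water correction = 2442 * 9 * 0.154 = 3384.612 kJ/kg
LHV = 51288 - 3384.612 = 47903.39 kJ/kg


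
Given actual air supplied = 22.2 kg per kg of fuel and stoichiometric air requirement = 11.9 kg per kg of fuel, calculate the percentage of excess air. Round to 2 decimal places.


Excess air = actual - stoichiometric = 22.2 - 11.9 = 10.30 kg/kg fuel
Excess air % = (excess / stoich) * 100 = (10.30 / 11.9) * 100 = 86.55%


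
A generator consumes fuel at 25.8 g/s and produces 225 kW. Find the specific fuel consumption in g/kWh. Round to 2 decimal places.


SFC = (mf / BP) * 3600
Rate = 25.8 / 225 = 0.114667 g/(s*kW)
SFC = 0.114667 * 3600 = 412.80 g/kWh


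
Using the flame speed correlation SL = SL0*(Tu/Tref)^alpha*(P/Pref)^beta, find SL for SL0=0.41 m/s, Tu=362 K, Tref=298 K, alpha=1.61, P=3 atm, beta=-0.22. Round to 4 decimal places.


SL = SL0 * (Tu/Tref)^alpha * (P/Pref)^beta
T ratio = 362/298 = 1.21476510
(T ratio)^alpha = 1.21476510^1.61 = 1.367832
(P/Pref)^beta = 3^(-0.22) = 0.785296
SL = 0.41 * 1.367832 * 0.785296 = 0.4404 m/s


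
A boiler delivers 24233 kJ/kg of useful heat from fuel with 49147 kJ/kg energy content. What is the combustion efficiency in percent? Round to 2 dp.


Efficiency = (Q_useful / Q_fuel) * 100
Efficiency = (24233 / 49147) * 100
Efficiency = 0.4931 * 100 = 49.31%


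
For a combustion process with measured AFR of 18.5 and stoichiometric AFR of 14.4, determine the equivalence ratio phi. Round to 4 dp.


phi = AFR_stoich / AFR_actual
phi = 14.4 / 18.5 = 0.7784


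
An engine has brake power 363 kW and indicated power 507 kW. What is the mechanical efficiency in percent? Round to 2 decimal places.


eta_mech = (BP / IP) * 100
Ratio = 363 / 507 = 0.7160
eta_mech = 0.7160 * 100 = 71.60%


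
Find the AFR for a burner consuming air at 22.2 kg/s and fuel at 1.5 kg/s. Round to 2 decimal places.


AFR = m_air / m_fuel
AFR = 22.2 / 1.5 = 14.80


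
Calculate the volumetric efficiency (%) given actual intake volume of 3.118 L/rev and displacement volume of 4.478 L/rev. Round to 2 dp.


eta_v = (V_actual / V_disp) * 100
Ratio = 3.118 / 4.478 = 0.6963
eta_v = 0.6963 * 100 = 69.63%


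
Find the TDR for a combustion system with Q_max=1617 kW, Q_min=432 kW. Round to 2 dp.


TDR = Q_max / Q_min
TDR = 1617 / 432 = 3.74


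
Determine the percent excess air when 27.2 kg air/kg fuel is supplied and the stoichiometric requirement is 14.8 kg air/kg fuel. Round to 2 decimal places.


Excess air = actual - stoichiometric = 27.2 - 14.8 = 12.40 kg/kg fuel
Excess air % = (excess / stoich) * 100 = (12.40 / 14.8) * 100 = 83.78%


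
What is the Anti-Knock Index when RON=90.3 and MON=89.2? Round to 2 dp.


AKI = (RON + MON) / 2
AKI = (90.3 + 89.2) / 2
AKI = 179.5 / 2 = 89.75


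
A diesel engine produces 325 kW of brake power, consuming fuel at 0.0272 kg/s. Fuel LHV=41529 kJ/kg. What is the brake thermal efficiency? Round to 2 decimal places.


eta_BTE = (BP / (mf * LHV)) * 100
Denominator = 0.0272 * 41529 = 1129.5888 kW
eta_BTE = (325 / 1129.5888) * 100 = 28.77%


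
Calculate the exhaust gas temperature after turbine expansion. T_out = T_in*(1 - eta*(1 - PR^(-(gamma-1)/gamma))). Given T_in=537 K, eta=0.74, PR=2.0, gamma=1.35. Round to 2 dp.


T_out = T_in * (1 - eta * (1 - PR^(-(gamma-1)/gamma)))
Exponent = -(1.35-1)/1.35 = -0.25925926
PR^exp = 2.0^(-0.25925926) = 0.83551680
Factor = 1 - 0.74*(1 - 0.83551680) = 0.87828243
T_out = 537 * 0.87828243 = 471.64 K


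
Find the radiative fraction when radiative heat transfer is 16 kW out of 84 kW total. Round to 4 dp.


f_rad = Q_rad / Q_total
f_rad = 16 / 84 = 0.1905


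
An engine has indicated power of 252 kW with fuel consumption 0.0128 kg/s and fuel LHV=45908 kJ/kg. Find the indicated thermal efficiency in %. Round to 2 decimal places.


eta_ith = (IP / (mf * LHV)) * 100
Denominator = 0.0128 * 45908 = 587.6224 kW
eta_ith = (252 / 587.6224) * 100 = 42.88%


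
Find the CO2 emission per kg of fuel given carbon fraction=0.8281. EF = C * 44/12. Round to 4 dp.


EF = C_frac * (M_CO2 / M_C)
EF = 0.8281 * (44/12)
EF = 0.8281 * 3.666667 = 3.0364 kg_CO2/kg_fuel


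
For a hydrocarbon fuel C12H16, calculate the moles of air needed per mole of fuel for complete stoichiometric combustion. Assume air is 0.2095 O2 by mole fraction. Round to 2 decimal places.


Balanced combustion: C12H16 + 16 O2 -> 12 CO2 + 8 H2O
O2 needed = C + H/4 = 12 + 16/4 = 16.00 moles
Air moles = O2 / 0.2095 = 16.00 / 0.2095 = 76.37 moles air


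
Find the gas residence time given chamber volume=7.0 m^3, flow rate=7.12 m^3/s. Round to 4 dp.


tau = V / Q_flow
tau = 7.0 / 7.12 = 0.9831 s


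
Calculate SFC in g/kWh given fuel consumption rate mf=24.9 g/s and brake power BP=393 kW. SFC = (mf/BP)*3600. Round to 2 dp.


SFC = (mf / BP) * 3600
Rate = 24.9 / 393 = 0.063359 g/(s*kW)
SFC = 0.063359 * 3600 = 228.09 g/kWh


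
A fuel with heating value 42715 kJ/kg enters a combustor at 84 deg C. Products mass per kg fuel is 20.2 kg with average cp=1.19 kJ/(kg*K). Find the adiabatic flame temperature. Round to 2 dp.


T_ad = T_in + Hc / (m_p * cp)
Denominator = 20.2 * 1.19 = 24.0380
Temperature rise = 42715 / 24.0380 = 1776.98 K
T_ad = 84 + 1776.98 = 1860.98 deg C


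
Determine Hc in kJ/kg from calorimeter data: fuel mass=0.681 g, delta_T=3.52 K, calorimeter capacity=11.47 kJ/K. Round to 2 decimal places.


Hc = C_cal * delta_T / m_fuel
Q_released = 11.47 * 3.52 = 40.3744 kJ
m_fuel = 0.681 g = 0.681/1000 kg = 0.000681 kg
Hc = 40.3744 / 0.000681 = 59286.93 kJ/kg


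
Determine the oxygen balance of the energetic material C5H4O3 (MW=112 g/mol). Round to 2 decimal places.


OB = -1600 * (2C + H/2 - O) / MW
Inner = 2*5 + 4/2 - 3 = 9.00
OB = -1600 * 9.00 / 112 = -128.57%


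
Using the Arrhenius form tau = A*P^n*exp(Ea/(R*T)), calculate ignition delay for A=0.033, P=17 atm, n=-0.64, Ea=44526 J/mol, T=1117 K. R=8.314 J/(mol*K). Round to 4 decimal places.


tau = A * P^n * exp(Ea/(R*T))
P^n = 17^(-0.64) = 0.16312206
Ea/(R*T) = 44526/(8.314*1117) = 4.794579
exp(Ea/(R*T)) = 120.853505
tau = 0.033 * 0.16312206 * 120.853505 = 0.6506 ms


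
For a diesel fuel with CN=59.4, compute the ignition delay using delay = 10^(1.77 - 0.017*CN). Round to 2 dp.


delay = 10^(1.77 - 0.017*CN)
Exponent = 1.77 - 0.017*59.4 = 0.7602
delay = 10^0.7602 = 5.76 ms


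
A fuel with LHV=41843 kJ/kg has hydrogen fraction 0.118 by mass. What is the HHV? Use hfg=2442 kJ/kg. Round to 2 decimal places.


HHV = LHV + hfg * 9 * H
Water addition = 2442 * 9 * 0.118 = 2593.404 kJ/kg
HHV = 41843 + 2593.404 = 44436.40 kJ/kg


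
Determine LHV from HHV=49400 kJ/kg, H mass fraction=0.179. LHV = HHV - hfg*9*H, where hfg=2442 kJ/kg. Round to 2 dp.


LHV = HHV - hfg * 9 * H
Water correction = 2442 * 9 * 0.179 = 3934.062 kJ/kg
LHV = 49400 - 3934.062 = 45465.94 kJ/kg


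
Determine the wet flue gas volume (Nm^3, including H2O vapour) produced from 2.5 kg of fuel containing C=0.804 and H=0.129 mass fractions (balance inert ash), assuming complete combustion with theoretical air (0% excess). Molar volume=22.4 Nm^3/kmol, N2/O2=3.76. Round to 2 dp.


Per kg fuel: CO2 = (C/12 kmol)*22.4 = (0.804/12)*22.4 = 1.50080 Nm^3
Per kg fuel: H2O = (H/2 kmol)*22.4 = (0.129/2)*22.4 = 1.44480 Nm^3
O2 needed per kg fuel = C/12 + H/4 = 0.804/12 + 0.129/4 = 0.09925000 kmol
Per kg fuel: N2 = O2*3.76*22.4 = 0.09925000*3.76*22.4 = 8.35923 Nm^3
Total per kg = 1.50080 + 1.44480 + 8.35923 = 11.30483 Nm^3
Total = 11.30483 * 2.5 = 28.26 Nm^3


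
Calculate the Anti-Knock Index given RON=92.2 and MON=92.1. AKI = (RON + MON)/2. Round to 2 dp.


AKI = (RON + MON) / 2
AKI = (92.2 + 92.1) / 2
AKI = 184.3 / 2 = 92.15


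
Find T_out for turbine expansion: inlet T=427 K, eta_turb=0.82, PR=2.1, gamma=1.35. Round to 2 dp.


T_out = T_in * (1 - eta * (1 - PR^(-(gamma-1)/gamma)))
Exponent = -(1.35-1)/1.35 = -0.25925926
PR^exp = 2.1^(-0.25925926) = 0.82501466
Factor = 1 - 0.82*(1 - 0.82501466) = 0.85651202
T_out = 427 * 0.85651202 = 365.73 K


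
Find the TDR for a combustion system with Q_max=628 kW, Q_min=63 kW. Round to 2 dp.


TDR = Q_max / Q_min
TDR = 628 / 63 = 9.97


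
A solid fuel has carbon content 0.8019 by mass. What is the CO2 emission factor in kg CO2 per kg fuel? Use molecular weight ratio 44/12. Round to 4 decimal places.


EF = C_frac * (M_CO2 / M_C)
EF = 0.8019 * (44/12)
EF = 0.8019 * 3.666667 = 2.9403 kg_CO2/kg_fuel


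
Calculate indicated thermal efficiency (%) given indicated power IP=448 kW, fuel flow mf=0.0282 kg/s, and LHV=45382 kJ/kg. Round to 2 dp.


eta_ith = (IP / (mf * LHV)) * 100
Denominator = 0.0282 * 45382 = 1279.7724 kW
eta_ith = (448 / 1279.7724) * 100 = 35.01%


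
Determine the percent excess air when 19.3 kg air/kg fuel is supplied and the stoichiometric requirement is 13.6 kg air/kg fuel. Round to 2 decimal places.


Excess air = actual - stoichiometric = 19.3 - 13.6 = 5.70 kg/kg fuel
Excess air % = (excess / stoich) * 100 = (5.70 / 13.6) * 100 = 41.91%


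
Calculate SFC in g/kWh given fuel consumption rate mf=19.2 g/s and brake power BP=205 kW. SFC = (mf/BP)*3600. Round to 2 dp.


SFC = (mf / BP) * 3600
Rate = 19.2 / 205 = 0.093659 g/(s*kW)
SFC = 0.093659 * 3600 = 337.17 g/kWh


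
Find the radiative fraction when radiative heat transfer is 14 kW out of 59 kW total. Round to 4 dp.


f_rad = Q_rad / Q_total
f_rad = 14 / 59 = 0.2373


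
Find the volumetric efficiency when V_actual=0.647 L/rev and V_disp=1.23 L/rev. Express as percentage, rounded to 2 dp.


eta_v = (V_actual / V_disp) * 100
Ratio = 0.647 / 1.23 = 0.5260
eta_v = 0.5260 * 100 = 52.60%


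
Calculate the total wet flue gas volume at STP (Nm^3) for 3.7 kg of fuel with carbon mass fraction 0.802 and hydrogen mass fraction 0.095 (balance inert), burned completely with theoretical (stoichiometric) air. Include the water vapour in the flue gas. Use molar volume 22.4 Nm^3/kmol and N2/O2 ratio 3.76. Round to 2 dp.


Per kg fuel: CO2 = (C/12 kmol)*22.4 = (0.802/12)*22.4 = 1.49707 Nm^3
Per kg fuel: H2O = (H/2 kmol)*22.4 = (0.095/2)*22.4 = 1.06400 Nm^3
O2 needed per kg fuel = C/12 + H/4 = 0.802/12 + 0.095/4 = 0.09058333 kmol
Per kg fuel: N2 = O2*3.76*22.4 = 0.09058333*3.76*22.4 = 7.62929 Nm^3
Total per kg = 1.49707 + 1.06400 + 7.62929 = 10.19036 Nm^3
Total = 10.19036 * 3.7 = 37.70 Nm^3


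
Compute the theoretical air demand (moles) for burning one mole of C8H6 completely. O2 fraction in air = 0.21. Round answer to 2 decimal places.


Balanced combustion: C8H6 + 9.5 O2 -> 8 CO2 + 3 H2O
O2 needed = C + H/4 = 8 + 6/4 = 9.50 moles
Air moles = O2 / 0.21 = 9.50 / 0.21 = 45.24 moles air


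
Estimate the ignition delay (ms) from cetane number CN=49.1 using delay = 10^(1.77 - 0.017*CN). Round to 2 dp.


delay = 10^(1.77 - 0.017*CN)
Exponent = 1.77 - 0.017*49.1 = 0.9353
delay = 10^0.9353 = 8.62 ms


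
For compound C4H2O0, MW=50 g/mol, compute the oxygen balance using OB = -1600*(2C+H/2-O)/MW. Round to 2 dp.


OB = -1600 * (2C + H/2 - O) / MW
Inner = 2*4 + 2/2 - 0 = 9.00
OB = -1600 * 9.00 / 50 = -288.00%


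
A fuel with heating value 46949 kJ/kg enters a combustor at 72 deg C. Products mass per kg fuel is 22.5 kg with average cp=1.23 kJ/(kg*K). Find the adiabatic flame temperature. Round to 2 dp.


T_ad = T_in + Hc / (m_p * cp)
Denominator = 22.5 * 1.23 = 27.6750
Temperature rise = 46949 / 27.6750 = 1696.44 K
T_ad = 72 + 1696.44 = 1768.44 deg C


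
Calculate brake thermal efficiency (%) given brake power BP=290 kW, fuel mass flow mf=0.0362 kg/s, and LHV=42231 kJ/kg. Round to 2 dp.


eta_BTE = (BP / (mf * LHV)) * 100
Denominator = 0.0362 * 42231 = 1528.7622 kW
eta_BTE = (290 / 1528.7622) * 100 = 18.97%


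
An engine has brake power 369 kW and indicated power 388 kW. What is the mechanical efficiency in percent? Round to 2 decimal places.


eta_mech = (BP / IP) * 100
Ratio = 369 / 388 = 0.9510
eta_mech = 0.9510 * 100 = 95.10%


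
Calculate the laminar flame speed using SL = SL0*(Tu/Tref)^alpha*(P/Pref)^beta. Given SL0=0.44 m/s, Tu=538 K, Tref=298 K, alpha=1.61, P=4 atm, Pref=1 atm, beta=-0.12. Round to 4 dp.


SL = SL0 * (Tu/Tref)^alpha * (P/Pref)^beta
T ratio = 538/298 = 1.80536913
(T ratio)^alpha = 1.80536913^1.61 = 2.588638
(P/Pref)^beta = 4^(-0.12) = 0.846745
SL = 0.44 * 2.588638 * 0.846745 = 0.9644 m/s


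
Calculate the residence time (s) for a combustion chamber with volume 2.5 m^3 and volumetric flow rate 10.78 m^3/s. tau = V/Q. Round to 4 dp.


tau = V / Q_flow
tau = 2.5 / 10.78 = 0.2319 s


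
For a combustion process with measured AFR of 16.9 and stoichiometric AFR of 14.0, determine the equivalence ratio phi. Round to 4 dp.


phi = AFR_stoich / AFR_actual
phi = 14.0 / 16.9 = 0.8284


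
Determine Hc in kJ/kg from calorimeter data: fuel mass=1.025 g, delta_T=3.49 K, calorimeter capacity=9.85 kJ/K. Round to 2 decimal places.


Hc = C_cal * delta_T / m_fuel
Q_released = 9.85 * 3.49 = 34.3765 kJ
m_fuel = 1.025 g = 1.025/1000 kg = 0.001025 kg
Hc = 34.3765 / 0.001025 = 33538.05 kJ/kg


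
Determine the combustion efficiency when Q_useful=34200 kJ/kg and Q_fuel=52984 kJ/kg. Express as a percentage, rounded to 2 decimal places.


Efficiency = (Q_useful / Q_fuel) * 100
Efficiency = (34200 / 52984) * 100
Efficiency = 0.6455 * 100 = 64.55%


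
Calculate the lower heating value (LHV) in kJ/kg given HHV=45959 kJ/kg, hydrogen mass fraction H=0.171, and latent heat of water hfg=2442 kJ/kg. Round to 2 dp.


LHV = HHV - hfg * 9 * H
Water correction = 2442 * 9 * 0.171 = 3758.238 kJ/kg
LHV = 45959 - 3758.238 = 42200.76 kJ/kg


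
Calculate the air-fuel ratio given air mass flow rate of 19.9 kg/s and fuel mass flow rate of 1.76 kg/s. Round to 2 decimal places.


AFR = m_air / m_fuel
AFR = 19.9 / 1.76 = 11.31


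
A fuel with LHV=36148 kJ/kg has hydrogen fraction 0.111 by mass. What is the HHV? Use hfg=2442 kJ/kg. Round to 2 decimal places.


HHV = LHV + hfg * 9 * H
Water addition = 2442 * 9 * 0.111 = 2439.558 kJ/kg
HHV = 36148 + 2439.558 = 38587.56 kJ/kg


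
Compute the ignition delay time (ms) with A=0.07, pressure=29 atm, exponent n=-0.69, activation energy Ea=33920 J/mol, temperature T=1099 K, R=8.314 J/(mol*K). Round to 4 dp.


tau = A * P^n * exp(Ea/(R*T))
P^n = 29^(-0.69) = 0.09793668
Ea/(R*T) = 33920/(8.314*1099) = 3.712343
exp(Ea/(R*T)) = 40.949652
tau = 0.07 * 0.09793668 * 40.949652 = 0.2807 ms


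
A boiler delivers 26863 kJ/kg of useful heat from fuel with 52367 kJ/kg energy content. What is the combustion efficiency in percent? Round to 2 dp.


Efficiency = (Q_useful / Q_fuel) * 100
Efficiency = (26863 / 52367) * 100
Efficiency = 0.5130 * 100 = 51.30%


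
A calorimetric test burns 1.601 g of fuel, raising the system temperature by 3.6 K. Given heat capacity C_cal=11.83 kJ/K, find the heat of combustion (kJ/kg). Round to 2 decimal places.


Hc = C_cal * delta_T / m_fuel
Q_released = 11.83 * 3.6 = 42.5880 kJ
m_fuel = 1.601 g = 1.601/1000 kg = 0.001601 kg
Hc = 42.5880 / 0.001601 = 26600.87 kJ/kg


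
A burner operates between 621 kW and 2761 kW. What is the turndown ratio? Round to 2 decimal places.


TDR = Q_max / Q_min
TDR = 2761 / 621 = 4.45


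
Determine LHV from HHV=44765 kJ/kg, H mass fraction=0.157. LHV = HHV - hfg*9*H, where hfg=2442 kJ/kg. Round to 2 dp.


LHV = HHV - hfg * 9 * H
Water correction = 2442 * 9 * 0.157 = 3450.546 kJ/kg
LHV = 44765 - 3450.546 = 41314.45 kJ/kg


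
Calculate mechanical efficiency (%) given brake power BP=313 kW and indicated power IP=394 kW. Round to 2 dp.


eta_mech = (BP / IP) * 100
Ratio = 313 / 394 = 0.7944
eta_mech = 0.7944 * 100 = 79.44%


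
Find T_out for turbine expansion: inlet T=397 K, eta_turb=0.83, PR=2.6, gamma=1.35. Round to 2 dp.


T_out = T_in * (1 - eta * (1 - PR^(-(gamma-1)/gamma)))
Exponent = -(1.35-1)/1.35 = -0.25925926
PR^exp = 2.6^(-0.25925926) = 0.78057442
Factor = 1 - 0.83*(1 - 0.78057442) = 0.81787677
T_out = 397 * 0.81787677 = 324.70 K


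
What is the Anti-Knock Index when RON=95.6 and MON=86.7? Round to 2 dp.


AKI = (RON + MON) / 2
AKI = (95.6 + 86.7) / 2
AKI = 182.3 / 2 = 91.15


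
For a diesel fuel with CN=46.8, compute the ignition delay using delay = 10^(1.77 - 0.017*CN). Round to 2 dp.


delay = 10^(1.77 - 0.017*CN)
Exponent = 1.77 - 0.017*46.8 = 0.9744
delay = 10^0.9744 = 9.43 ms


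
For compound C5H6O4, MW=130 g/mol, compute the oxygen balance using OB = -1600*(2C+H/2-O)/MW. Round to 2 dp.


OB = -1600 * (2C + H/2 - O) / MW
Inner = 2*5 + 6/2 - 4 = 9.00
OB = -1600 * 9.00 / 130 = -110.77%


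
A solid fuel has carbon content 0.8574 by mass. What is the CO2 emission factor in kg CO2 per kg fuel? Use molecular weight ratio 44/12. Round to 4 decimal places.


EF = C_frac * (M_CO2 / M_C)
EF = 0.8574 * (44/12)
EF = 0.8574 * 3.666667 = 3.1438 kg_CO2/kg_fuel


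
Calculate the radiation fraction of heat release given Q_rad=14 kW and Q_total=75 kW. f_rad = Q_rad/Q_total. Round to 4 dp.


f_rad = Q_rad / Q_total
f_rad = 14 / 75 = 0.1867


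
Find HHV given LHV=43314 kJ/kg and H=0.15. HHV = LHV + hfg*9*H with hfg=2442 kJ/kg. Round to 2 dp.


HHV = LHV + hfg * 9 * H
Water addition = 2442 * 9 * 0.15 = 3296.700 kJ/kg
HHV = 43314 + 3296.700 = 46610.70 kJ/kg


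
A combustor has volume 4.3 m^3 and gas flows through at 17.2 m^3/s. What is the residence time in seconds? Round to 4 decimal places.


tau = V / Q_flow
tau = 4.3 / 17.2 = 0.2500 s


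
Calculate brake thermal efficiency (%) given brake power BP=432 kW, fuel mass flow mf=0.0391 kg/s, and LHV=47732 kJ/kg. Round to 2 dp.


eta_BTE = (BP / (mf * LHV)) * 100
Denominator = 0.0391 * 47732 = 1866.3212 kW
eta_BTE = (432 / 1866.3212) * 100 = 23.15%


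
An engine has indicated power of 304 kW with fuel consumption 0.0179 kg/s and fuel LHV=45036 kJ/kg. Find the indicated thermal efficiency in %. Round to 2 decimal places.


eta_ith = (IP / (mf * LHV)) * 100
Denominator = 0.0179 * 45036 = 806.1444 kW
eta_ith = (304 / 806.1444) * 100 = 37.71%


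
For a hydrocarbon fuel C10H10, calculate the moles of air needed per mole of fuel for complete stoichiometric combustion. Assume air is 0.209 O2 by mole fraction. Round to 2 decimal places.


Balanced combustion: C10H10 + 12.5 O2 -> 10 CO2 + 5 H2O
O2 needed = C + H/4 = 10 + 10/4 = 12.50 moles
Air moles = O2 / 0.209 = 12.50 / 0.209 = 59.81 moles air


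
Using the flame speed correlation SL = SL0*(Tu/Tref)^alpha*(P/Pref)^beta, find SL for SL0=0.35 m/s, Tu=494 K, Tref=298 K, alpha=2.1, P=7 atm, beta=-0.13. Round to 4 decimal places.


SL = SL0 * (Tu/Tref)^alpha * (P/Pref)^beta
T ratio = 494/298 = 1.65771812
(T ratio)^alpha = 1.65771812^2.1 = 2.890496
(P/Pref)^beta = 7^(-0.13) = 0.776492
SL = 0.35 * 2.890496 * 0.776492 = 0.7856 m/s


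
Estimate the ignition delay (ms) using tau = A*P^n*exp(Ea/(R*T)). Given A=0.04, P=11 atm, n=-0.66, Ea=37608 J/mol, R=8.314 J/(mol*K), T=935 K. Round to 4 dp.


tau = A * P^n * exp(Ea/(R*T))
P^n = 11^(-0.66) = 0.20543802
Ea/(R*T) = 37608/(8.314*935) = 4.837919
exp(Ea/(R*T)) = 126.206463
tau = 0.04 * 0.20543802 * 126.206463 = 1.0371 ms


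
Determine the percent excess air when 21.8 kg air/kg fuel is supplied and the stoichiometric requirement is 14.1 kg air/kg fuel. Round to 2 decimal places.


Excess air = actual - stoichiometric = 21.8 - 14.1 = 7.70 kg/kg fuel
Excess air % = (excess / stoich) * 100 = (7.70 / 14.1) * 100 = 54.61%


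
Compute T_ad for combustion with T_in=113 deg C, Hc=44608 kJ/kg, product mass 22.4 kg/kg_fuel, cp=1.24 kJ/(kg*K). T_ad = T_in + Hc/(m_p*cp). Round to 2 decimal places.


T_ad = T_in + Hc / (m_p * cp)
Denominator = 22.4 * 1.24 = 27.7760
Temperature rise = 44608 / 27.7760 = 1605.99 K
T_ad = 113 + 1605.99 = 1718.99 deg C


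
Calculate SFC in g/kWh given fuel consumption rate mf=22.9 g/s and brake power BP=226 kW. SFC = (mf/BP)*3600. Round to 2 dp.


SFC = (mf / BP) * 3600
Rate = 22.9 / 226 = 0.101327 g/(s*kW)
SFC = 0.101327 * 3600 = 364.78 g/kWh


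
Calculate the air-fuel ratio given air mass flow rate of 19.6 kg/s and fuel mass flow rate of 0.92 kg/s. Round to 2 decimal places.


AFR = m_air / m_fuel
AFR = 19.6 / 0.92 = 21.30


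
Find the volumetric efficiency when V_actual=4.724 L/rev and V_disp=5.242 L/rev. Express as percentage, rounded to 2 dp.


eta_v = (V_actual / V_disp) * 100
Ratio = 4.724 / 5.242 = 0.9012
eta_v = 0.9012 * 100 = 90.12%


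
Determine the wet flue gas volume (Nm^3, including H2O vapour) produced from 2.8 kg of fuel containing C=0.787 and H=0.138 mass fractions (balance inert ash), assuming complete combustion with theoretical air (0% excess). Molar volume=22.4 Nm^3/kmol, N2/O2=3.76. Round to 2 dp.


Per kg fuel: CO2 = (C/12 kmol)*22.4 = (0.787/12)*22.4 = 1.46907 Nm^3
Per kg fuel: H2O = (H/2 kmol)*22.4 = (0.138/2)*22.4 = 1.54560 Nm^3
O2 needed per kg fuel = C/12 + H/4 = 0.787/12 + 0.138/4 = 0.10008333 kmol
Per kg fuel: N2 = O2*3.76*22.4 = 0.10008333*3.76*22.4 = 8.42942 Nm^3
Total per kg = 1.46907 + 1.54560 + 8.42942 = 11.44409 Nm^3
Total = 11.44409 * 2.8 = 32.04 Nm^3


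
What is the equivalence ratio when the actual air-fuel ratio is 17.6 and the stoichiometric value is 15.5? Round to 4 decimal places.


phi = AFR_stoich / AFR_actual
phi = 15.5 / 17.6 = 0.8807


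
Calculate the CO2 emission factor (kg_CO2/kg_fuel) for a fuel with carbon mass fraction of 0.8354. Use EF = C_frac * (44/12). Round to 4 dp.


EF = C_frac * (M_CO2 / M_C)
EF = 0.8354 * (44/12)
EF = 0.8354 * 3.666667 = 3.0631 kg_CO2/kg_fuel


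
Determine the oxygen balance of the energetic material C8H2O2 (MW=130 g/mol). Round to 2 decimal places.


OB = -1600 * (2C + H/2 - O) / MW
Inner = 2*8 + 2/2 - 2 = 15.00
OB = -1600 * 15.00 / 130 = -184.62%


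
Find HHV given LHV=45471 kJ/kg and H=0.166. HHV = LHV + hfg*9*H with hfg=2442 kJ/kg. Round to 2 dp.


HHV = LHV + hfg * 9 * H
Water addition = 2442 * 9 * 0.166 = 3648.348 kJ/kg
HHV = 45471 + 3648.348 = 49119.35 kJ/kg


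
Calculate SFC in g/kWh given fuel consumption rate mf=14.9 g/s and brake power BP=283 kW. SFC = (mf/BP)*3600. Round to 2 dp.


SFC = (mf / BP) * 3600
Rate = 14.9 / 283 = 0.052650 g/(s*kW)
SFC = 0.052650 * 3600 = 189.54 g/kWh


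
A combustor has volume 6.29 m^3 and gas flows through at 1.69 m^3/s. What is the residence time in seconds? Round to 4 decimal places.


tau = V / Q_flow
tau = 6.29 / 1.69 = 3.7219 s


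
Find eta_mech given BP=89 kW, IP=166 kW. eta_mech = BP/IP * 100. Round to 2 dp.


eta_mech = (BP / IP) * 100
Ratio = 89 / 166 = 0.5361
eta_mech = 0.5361 * 100 = 53.61%


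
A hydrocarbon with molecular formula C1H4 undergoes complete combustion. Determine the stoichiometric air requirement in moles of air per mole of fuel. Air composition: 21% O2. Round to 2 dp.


Balanced combustion: C1H4 + 2 O2 -> 1 CO2 + 2 H2O
O2 needed = C + H/4 = 1 + 4/4 = 2.00 moles
Air moles = O2 / 0.21 = 2.00 / 0.21 = 9.52 moles air


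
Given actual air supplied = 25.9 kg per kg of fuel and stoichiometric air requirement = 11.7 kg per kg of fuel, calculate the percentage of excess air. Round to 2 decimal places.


Excess air = actual - stoichiometric = 25.9 - 11.7 = 14.20 kg/kg fuel
Excess air % = (excess / stoich) * 100 = (14.20 / 11.7) * 100 = 121.37%
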